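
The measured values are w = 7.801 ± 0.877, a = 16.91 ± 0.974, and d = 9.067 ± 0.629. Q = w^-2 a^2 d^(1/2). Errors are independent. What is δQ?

3.61

For a monomial Q ∝ w^-2, a^2, d^(1/2), fractional errors add in quadrature:
  (-2·δw/w)² = (-2×0.112)² = 0.0506;  (2·δa/a)² = (2×0.0576)² = 0.0133;  (½·δd/d)² = (0.5×0.0694)² = 0.00120
δQ/Q = √(0.0650) = 0.255
Q = 14.15, so δQ = 0.255 × 14.15 = 3.61.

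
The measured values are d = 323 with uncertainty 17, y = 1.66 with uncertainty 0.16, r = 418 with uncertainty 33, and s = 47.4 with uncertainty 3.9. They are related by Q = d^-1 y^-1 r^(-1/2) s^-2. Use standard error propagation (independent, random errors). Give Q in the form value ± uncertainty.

(4.06 ± 0.819) × 10^-8

Relative error in a monomial: (δQ/Q)² = Σ (nᵢ · δxᵢ/xᵢ)².
  (-1·δd/d)² = (-1×0.0526)² = 0.00277;  (-1·δy/y)² = (-1×0.0964)² = 0.00929;  (−½·δr/r)² = (-0.5×0.0789)² = 0.00156;  (-2·δs/s)² = (-2×0.0823)² = 0.0271
δQ/Q = √(0.0407) = 0.202
Q = 4.06e-08, so δQ = 0.202 × 4.06e-08 = 8.19e-09.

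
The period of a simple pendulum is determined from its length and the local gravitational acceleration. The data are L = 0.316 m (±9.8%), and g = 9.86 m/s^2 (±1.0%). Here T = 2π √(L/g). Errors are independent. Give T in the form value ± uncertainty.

1.12 ± 0.0554 s

Products/powers → add relative errors in quadrature, weighted by exponent:
  (½·δL/L)² = (0.5×0.0980)² = 0.00240;  (−½·δg/g)² = (-0.5×0.0100)² = 2.5e-05
δT/T = √(0.00243) = 0.0493
T = 1.12 s, so δT = 0.0493 × 1.12 = 0.0554 s.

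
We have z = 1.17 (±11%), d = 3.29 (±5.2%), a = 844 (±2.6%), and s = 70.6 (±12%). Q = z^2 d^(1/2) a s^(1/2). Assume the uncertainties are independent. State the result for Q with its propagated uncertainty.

Since Q is a product/quotient, work with relative uncertainties:
  (2·δz/z)² = (2×0.110)² = 0.0484;  (½·δd/d)² = (0.5×0.0520)² = 0.000676;  (1·δa/a)² = (1×0.0260)² = 0.000676;  (½·δs/s)² = (0.5×0.120)² = 0.00360
δQ/Q = √(0.0534) = 0.231
Q = 17600, so δQ = 0.231 × 17600 = 4070.

17600 ± 4070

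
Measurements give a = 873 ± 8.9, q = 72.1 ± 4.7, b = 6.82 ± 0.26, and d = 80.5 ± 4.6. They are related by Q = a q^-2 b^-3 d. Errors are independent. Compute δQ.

Each factor contributes (exponent × relative error)² to (δQ/Q)²:
  (1·δa/a)² = (1×0.0102)² = 0.000104;  (-2·δq/q)² = (-2×0.0652)² = 0.0170;  (-3·δb/b)² = (-3×0.0381)² = 0.0131;  (1·δd/d)² = (1×0.0571)² = 0.00327
δQ/Q = √(0.0334) = 0.183
Q = 0.0426, so δQ = 0.183 × 0.0426 = 0.00779.

0.00779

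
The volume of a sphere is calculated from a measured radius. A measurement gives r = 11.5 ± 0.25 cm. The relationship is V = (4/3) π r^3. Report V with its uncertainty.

6370 ± 415 cm^3

V ∝ r^3, so δV/V = |3| · δr/r = 3 × 0.0217 = 0.0652.
V = 6370 cm^3, so δV = 0.0652 × 6370 = 415 cm^3.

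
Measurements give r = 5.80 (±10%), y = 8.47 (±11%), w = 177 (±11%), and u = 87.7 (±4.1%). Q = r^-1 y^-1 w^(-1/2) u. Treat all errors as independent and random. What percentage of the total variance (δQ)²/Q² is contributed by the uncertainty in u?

(δQ/Q)² = (-1·δr/r)² + (-1·δy/y)² + (−½·δw/w)² + (1·δu/u)²
  r term: (-1×0.100)² = 0.0100
  y term: (-1×0.110)² = 0.0121
  w term: (-0.5×0.110)² = 0.00302
  u term: (1×0.0410)² = 0.00168
Total = 0.0268. Share from u = 0.00168/0.0268 = 0.0627.

6.27%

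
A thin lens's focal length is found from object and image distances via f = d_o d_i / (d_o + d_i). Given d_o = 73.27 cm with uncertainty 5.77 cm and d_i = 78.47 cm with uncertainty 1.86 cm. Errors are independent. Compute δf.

1.60 cm

∂f/∂d_o = (d_i/(d_o+d_i))² = 0.267;  ∂f/∂d_i = (d_o/(d_o+d_i))² = 0.233
δf = √((∂f/∂d_o · δd_o)² + (∂f/∂d_i · δd_i)²) = √(2.38 + 0.188) = 1.60 cm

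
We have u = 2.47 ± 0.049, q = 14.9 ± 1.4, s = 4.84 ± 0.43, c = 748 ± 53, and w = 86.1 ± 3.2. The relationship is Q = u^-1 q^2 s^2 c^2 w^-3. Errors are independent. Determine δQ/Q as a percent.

Relative error in a monomial: (δQ/Q)² = Σ (nᵢ · δxᵢ/xᵢ)².
  (-1·δu/u)² = (-1×0.0198)² = 0.000394;  (2·δq/q)² = (2×0.0940)² = 0.0353;  (2·δs/s)² = (2×0.0888)² = 0.0316;  (2·δc/c)² = (2×0.0709)² = 0.0201;  (-3·δw/w)² = (-3×0.0372)² = 0.0124
δQ/Q = √(0.0998) = 0.316

31.6%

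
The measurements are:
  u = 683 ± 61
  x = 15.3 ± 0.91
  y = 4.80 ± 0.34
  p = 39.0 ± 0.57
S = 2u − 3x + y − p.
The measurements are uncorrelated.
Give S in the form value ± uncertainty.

For a sum/difference, combine absolute errors in quadrature:
  (2·δu)² = 14900;  (3·δx)² = 7.45;  (δy)² = 0.116;  (δp)² = 0.325
δS = √(14900) = 122
S = 1290.

1290 ± 122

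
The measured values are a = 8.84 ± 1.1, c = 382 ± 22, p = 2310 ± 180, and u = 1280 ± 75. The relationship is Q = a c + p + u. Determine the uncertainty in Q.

Let w = a·c = 3380. δw/w = √((1·δa/a)² + (1·δc/c)²) = √(0.0155 + 0.00332) = 0.137, so δw = 463.
Q = w + p + u: δQ = √(δw² + δp² + δu²) = √(2.14e+05 + 32400 + 5620) = 502

502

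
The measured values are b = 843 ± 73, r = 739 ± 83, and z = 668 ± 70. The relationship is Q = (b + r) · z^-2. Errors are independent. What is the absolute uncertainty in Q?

Let u = b + r = 1580. δu = √(δb² + δr²) = √(5330 + 6890) = 111, so δu/u = 0.0699.
Q is then a monomial in u, z:
δQ/Q = √((δu/u)² + (-2·δz/z)²) = √(0.00488 + 0.0439) = 0.221
Q = 0.00355, so δQ = 0.221 × 0.00355 = 0.000783.

0.000783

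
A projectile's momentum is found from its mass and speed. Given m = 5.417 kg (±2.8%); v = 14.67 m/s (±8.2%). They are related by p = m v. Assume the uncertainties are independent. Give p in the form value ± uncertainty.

Since p is a product/quotient, work with relative uncertainties:
  (1·δm/m)² = (1×0.0280)² = 0.000784;  (1·δv/v)² = (1×0.0820)² = 0.00672
δp/p = √(0.00751) = 0.0866
p = 79.47 kg·m/s, so δp = 0.0866 × 79.47 = 6.89 kg·m/s.

79.47 ± 6.89 kg·m/s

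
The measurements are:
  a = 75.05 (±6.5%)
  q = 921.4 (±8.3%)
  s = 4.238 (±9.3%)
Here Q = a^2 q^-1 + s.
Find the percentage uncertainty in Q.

9.87%

Let p = a^2·q^-1 = 6.113. δp/p = √((2·δa/a)² + (-1·δq/q)²) = √(0.0169 + 0.00689) = 0.154, so δp = 0.943.
Q = p + s: δQ = √(δp² + δs²) = √(0.889 + 0.155) = 1.02
Q = 10.35, so δQ/Q = 1.02/10.35 = 0.0987.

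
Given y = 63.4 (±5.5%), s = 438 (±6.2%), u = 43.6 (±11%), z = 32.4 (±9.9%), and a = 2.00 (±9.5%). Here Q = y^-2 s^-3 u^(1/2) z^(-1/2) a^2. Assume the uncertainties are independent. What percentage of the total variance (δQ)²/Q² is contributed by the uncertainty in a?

40.9%

(δQ/Q)² = (-2·δy/y)² + (-3·δs/s)² + (½·δu/u)² + (−½·δz/z)² + (2·δa/a)²
  y term: (-2×0.0550)² = 0.0121
  s term: (-3×0.0620)² = 0.0346
  u term: (0.5×0.110)² = 0.00302
  z term: (-0.5×0.0990)² = 0.00245
  a term: (2×0.0950)² = 0.0361
Total = 0.0883. Share from a = 0.0361/0.0883 = 0.409.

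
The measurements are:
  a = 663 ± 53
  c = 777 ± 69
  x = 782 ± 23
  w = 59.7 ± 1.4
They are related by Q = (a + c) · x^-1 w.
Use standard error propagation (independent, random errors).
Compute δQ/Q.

0.0712

Let u = a + c = 1440. δu = √(δa² + δc²) = √(2810 + 4760) = 87.0, so δu/u = 0.0604.
Q is then a monomial in u, x, w:
δQ/Q = √((δu/u)² + (-1·δx/x)² + (1·δw/w)²) = √(0.00365 + 0.000865 + 0.000550) = 0.0712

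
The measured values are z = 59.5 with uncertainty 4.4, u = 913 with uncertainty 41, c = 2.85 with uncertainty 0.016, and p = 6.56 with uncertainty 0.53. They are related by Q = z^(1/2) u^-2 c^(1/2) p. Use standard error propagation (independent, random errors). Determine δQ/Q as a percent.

12.6%

Since Q is a product/quotient, work with relative uncertainties:
  (½·δz/z)² = (0.5×0.0739)² = 0.00137;  (-2·δu/u)² = (-2×0.0449)² = 0.00807;  (½·δc/c)² = (0.5×0.00561)² = 7.88e-06;  (1·δp/p)² = (1×0.0808)² = 0.00653
δQ/Q = √(0.0160) = 0.126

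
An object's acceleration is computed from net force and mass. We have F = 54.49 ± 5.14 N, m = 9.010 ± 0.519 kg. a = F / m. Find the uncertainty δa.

Since a is a product/quotient, work with relative uncertainties:
  (1·δF/F)² = (1×0.0943)² = 0.00890;  (-1·δm/m)² = (-1×0.0576)² = 0.00332
δa/a = √(0.0122) = 0.111
a = 6.048 m/s^2, so δa = 0.111 × 6.048 = 0.668 m/s^2.

0.668 m/s^2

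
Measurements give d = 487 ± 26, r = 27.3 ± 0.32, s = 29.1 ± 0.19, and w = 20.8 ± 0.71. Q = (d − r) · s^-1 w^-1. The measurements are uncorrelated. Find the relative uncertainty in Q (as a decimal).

0.0664

Let u = d − r = 460. δu = √(δd² + δr²) = √(676 + 0.102) = 26.0, so δu/u = 0.0566.
Q is then a monomial in u, s, w:
δQ/Q = √((δu/u)² + (-1·δs/s)² + (-1·δw/w)²) = √(0.00320 + 4.26e-05 + 0.00117) = 0.0664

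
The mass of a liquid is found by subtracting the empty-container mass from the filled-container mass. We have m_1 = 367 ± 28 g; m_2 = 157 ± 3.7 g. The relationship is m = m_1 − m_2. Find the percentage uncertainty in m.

13.4%

Sums and differences: (δm)² = Σ (cᵢ δxᵢ)².
  (δm_1)² = 784;  (δm_2)² = 13.7
δm = √(798) = 28.2 g
m = 210 g, so δm/m = 28.2/210 = 0.134.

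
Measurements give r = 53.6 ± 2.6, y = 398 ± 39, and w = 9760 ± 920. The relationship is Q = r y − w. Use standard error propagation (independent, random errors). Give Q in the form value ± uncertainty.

Let p = r·y = 21300. δp/p = √((1·δr/r)² + (1·δy/y)²) = √(0.00235 + 0.00960) = 0.109, so δp = 2330.
Q = p − w: δQ = √(δp² + δw²) = √(5.44e+06 + 8.46e+05) = 2510
Q = 11600.

11600 ± 2510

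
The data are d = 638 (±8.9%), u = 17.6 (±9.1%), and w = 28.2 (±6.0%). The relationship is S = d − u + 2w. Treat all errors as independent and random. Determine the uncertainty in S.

56.9

Each term contributes (cᵢ δxᵢ)² to (δS)²:
  (δd)² = 3220;  (δu)² = 2.57;  (2·δw)² = 11.5
δS = √(3240) = 56.9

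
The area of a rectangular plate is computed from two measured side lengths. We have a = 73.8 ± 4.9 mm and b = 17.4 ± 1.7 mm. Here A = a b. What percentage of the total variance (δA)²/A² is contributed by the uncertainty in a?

31.6%

(δA/A)² = (1·δa/a)² + (1·δb/b)²
  a term: (1×0.0664)² = 0.00441
  b term: (1×0.0977)² = 0.00955
Total = 0.0140. Share from a = 0.00441/0.0140 = 0.316.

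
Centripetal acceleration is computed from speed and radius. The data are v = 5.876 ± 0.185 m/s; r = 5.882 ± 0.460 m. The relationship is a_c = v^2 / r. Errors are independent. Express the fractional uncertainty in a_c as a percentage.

a_c is a product of powers, so relative uncertainties combine in quadrature:
  (2·δv/v)² = (2×0.0315)² = 0.00396;  (-1·δr/r)² = (-1×0.0782)² = 0.00612
δa_c/a_c = √(0.0101) = 0.100

10.0%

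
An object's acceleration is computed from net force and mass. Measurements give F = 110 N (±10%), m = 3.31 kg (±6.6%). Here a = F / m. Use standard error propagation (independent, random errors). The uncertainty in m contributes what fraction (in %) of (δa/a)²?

(δa/a)² = (1·δF/F)² + (-1·δm/m)²
  F term: (1×0.100)² = 0.0100
  m term: (-1×0.0660)² = 0.00436
Total = 0.0144. Share from m = 0.00436/0.0144 = 0.303.

30.3%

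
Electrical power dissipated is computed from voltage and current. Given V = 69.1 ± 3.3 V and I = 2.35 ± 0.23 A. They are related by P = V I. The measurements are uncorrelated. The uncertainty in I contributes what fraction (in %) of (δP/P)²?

80.8%

(δP/P)² = (1·δV/V)² + (1·δI/I)²
  V term: (1×0.0478)² = 0.00228
  I term: (1×0.0979)² = 0.00958
Total = 0.0119. Share from I = 0.00958/0.0119 = 0.808.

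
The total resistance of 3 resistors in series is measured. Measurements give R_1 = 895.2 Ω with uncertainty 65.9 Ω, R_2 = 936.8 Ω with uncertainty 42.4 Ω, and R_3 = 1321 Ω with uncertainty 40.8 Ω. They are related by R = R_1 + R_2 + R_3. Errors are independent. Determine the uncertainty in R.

88.3 Ω

Sums and differences: (δR)² = Σ (cᵢ δxᵢ)².
  (δR_1)² = 4340;  (δR_2)² = 1800;  (δR_3)² = 1660
δR = √(7810) = 88.3 Ω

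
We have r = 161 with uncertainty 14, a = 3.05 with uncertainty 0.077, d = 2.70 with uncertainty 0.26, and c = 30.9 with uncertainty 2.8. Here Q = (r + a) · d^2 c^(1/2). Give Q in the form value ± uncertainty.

Let u = r + a = 164. δu = √(δr² + δa²) = √(196 + 0.00593) = 14.0, so δu/u = 0.0853.
Q is then a monomial in u, d, c:
δQ/Q = √((δu/u)² + (2·δd/d)² + (½·δc/c)²) = √(0.00728 + 0.0371 + 0.00205) = 0.215
Q = 6650, so δQ = 0.215 × 6650 = 1430.

6650 ± 1430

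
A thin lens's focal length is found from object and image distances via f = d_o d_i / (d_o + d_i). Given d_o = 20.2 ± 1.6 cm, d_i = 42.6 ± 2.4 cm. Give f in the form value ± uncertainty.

∂f/∂d_o = (d_i/(d_o+d_i))² = 0.460;  ∂f/∂d_i = (d_o/(d_o+d_i))² = 0.103
δf = √((∂f/∂d_o · δd_o)² + (∂f/∂d_i · δd_i)²) = √(0.542 + 0.0617) = 0.777 cm
f = 13.7 cm.

13.7 ± 0.777 cm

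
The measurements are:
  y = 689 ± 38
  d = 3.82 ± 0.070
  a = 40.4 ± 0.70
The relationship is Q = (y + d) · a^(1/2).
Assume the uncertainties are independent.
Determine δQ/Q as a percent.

Let u = y + d = 693. δu = √(δy² + δd²) = √(1440 + 0.00490) = 38.0, so δu/u = 0.0548.
Q is then a monomial in u, a:
δQ/Q = √((δu/u)² + (½·δa/a)²) = √(0.00301 + 7.51e-05) = 0.0555

5.55%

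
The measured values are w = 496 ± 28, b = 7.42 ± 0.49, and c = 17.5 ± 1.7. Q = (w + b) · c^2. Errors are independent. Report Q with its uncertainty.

(1.54 ± 0.312) × 10^5

Let u = w + b = 503. δu = √(δw² + δb²) = √(784 + 0.240) = 28.0, so δu/u = 0.0556.
Q is then a monomial in u, c:
δQ/Q = √((δu/u)² + (2·δc/c)²) = √(0.00309 + 0.0377) = 0.202
Q = 1.54e+05, so δQ = 0.202 × 1.54e+05 = 31200.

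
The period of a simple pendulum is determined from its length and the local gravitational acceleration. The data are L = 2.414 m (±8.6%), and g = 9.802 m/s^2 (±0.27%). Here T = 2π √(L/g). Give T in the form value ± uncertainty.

3.118 ± 0.134 s

Products/powers → add relative errors in quadrature, weighted by exponent:
  (½·δL/L)² = (0.5×0.0860)² = 0.00185;  (−½·δg/g)² = (-0.5×0.00270)² = 1.82e-06
δT/T = √(0.00185) = 0.0430
T = 3.118 s, so δT = 0.0430 × 3.118 = 0.134 s.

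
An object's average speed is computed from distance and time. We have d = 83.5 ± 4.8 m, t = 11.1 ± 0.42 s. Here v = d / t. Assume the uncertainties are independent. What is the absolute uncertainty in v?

0.518 m/s

Products/powers → add relative errors in quadrature, weighted by exponent:
  (1·δd/d)² = (1×0.0575)² = 0.00330;  (-1·δt/t)² = (-1×0.0378)² = 0.00143
δv/v = √(0.00474) = 0.0688
v = 7.52 m/s, so δv = 0.0688 × 7.52 = 0.518 m/s.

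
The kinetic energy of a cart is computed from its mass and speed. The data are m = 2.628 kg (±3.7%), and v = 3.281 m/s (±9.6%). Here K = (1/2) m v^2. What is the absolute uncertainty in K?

Each factor contributes (exponent × relative error)² to (δK/K)²:
  (1·δm/m)² = (1×0.0370)² = 0.00137;  (2·δv/v)² = (2×0.0960)² = 0.0369
δK/K = √(0.0382) = 0.196
K = 14.15 J, so δK = 0.196 × 14.15 = 2.77 J.

2.77 J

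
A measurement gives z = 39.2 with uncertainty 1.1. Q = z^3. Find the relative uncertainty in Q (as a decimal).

Q ∝ z^3, so δQ/Q = |3| · δz/z = 3 × 0.0281 = 0.0842.

0.0842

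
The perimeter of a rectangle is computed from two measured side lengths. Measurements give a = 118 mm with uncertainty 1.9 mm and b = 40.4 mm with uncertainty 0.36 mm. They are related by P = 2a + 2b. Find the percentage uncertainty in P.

1.22%

P is a linear combination, so absolute uncertainties add in quadrature:
  (2·δa)² = 14.4;  (2·δb)² = 0.518
δP = √(15.0) = 3.87 mm
P = 317 mm, so δP/P = 3.87/317 = 0.0122.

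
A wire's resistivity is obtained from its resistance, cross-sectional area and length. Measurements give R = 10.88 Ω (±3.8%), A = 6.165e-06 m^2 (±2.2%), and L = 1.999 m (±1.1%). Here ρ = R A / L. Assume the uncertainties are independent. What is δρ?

Each factor contributes (exponent × relative error)² to (δρ/ρ)²:
  (1·δR/R)² = (1×0.0380)² = 0.00144;  (1·δA/A)² = (1×0.0220)² = 0.000484;  (-1·δL/L)² = (-1×0.0110)² = 0.000121
δρ/ρ = √(0.00205) = 0.0453
ρ = 3.355e-05 Ω·m, so δρ = 0.0453 × 3.355e-05 = 1.52e-06 Ω·m.

1.52e-06 Ω·m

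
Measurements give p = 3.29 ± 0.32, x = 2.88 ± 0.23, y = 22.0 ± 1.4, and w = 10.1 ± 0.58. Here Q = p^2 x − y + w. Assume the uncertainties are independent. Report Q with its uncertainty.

19.3 ± 6.73

Let h = p^2·x = 31.2. δh/h = √((2·δp/p)² + (1·δx/x)²) = √(0.0378 + 0.00638) = 0.210, so δh = 6.56.
Q = h − y + w: δQ = √(δh² + δy² + δw²) = √(43.0 + 1.96 + 0.336) = 6.73
Q = 19.3.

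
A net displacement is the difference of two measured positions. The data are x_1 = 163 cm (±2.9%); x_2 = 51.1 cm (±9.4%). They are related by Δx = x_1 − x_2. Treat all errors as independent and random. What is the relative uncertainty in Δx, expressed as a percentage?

6.02%

Each term contributes (cᵢ δxᵢ)² to (δΔx)²:
  (δx_1)² = 22.3;  (δx_2)² = 23.1
δΔx = √(45.4) = 6.74 cm
Δx = 112 cm, so δΔx/Δx = 6.74/112 = 0.0602.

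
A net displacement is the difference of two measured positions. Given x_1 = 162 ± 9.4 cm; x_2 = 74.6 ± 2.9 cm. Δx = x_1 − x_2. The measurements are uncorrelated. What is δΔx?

For a sum/difference, combine absolute errors in quadrature:
  (δx_1)² = 88.4;  (δx_2)² = 8.41
δΔx = √(96.8) = 9.84 cm

9.84 cm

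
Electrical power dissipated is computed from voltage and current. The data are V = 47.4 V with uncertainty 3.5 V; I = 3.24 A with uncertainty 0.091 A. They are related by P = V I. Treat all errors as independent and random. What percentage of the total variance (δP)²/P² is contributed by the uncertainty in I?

12.6%

(δP/P)² = (1·δV/V)² + (1·δI/I)²
  V term: (1×0.0738)² = 0.00545
  I term: (1×0.0281)² = 0.000789
Total = 0.00624. Share from I = 0.000789/0.00624 = 0.126.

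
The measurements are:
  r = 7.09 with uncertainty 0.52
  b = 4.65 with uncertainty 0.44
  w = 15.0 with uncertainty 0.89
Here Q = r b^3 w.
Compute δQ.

Products/powers → add relative errors in quadrature, weighted by exponent:
  (1·δr/r)² = (1×0.0733)² = 0.00538;  (3·δb/b)² = (3×0.0946)² = 0.0806;  (1·δw/w)² = (1×0.0593)² = 0.00352
δQ/Q = √(0.0895) = 0.299
Q = 10700, so δQ = 0.299 × 10700 = 3200.

3200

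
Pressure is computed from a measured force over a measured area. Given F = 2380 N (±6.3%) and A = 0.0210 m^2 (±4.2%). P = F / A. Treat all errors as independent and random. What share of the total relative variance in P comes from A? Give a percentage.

30.8%

(δP/P)² = (1·δF/F)² + (-1·δA/A)²
  F term: (1×0.0630)² = 0.00397
  A term: (-1×0.0420)² = 0.00176
Total = 0.00573. Share from A = 0.00176/0.00573 = 0.308.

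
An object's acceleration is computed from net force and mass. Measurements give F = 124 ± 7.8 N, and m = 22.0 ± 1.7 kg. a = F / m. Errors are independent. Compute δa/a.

0.0996

a is a product of powers, so relative uncertainties combine in quadrature:
  (1·δF/F)² = (1×0.0629)² = 0.00396;  (-1·δm/m)² = (-1×0.0773)² = 0.00597
δa/a = √(0.00993) = 0.0996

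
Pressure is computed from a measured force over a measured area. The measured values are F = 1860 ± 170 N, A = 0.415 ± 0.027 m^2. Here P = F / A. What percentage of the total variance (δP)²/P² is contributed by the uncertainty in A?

33.6%

(δP/P)² = (1·δF/F)² + (-1·δA/A)²
  F term: (1×0.0914)² = 0.00835
  A term: (-1×0.0651)² = 0.00423
Total = 0.0126. Share from A = 0.00423/0.0126 = 0.336.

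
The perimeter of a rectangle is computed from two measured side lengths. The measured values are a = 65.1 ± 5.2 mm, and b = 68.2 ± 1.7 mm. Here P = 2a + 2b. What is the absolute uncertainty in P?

10.9 mm

Absolute uncertainties add in quadrature for a linear combination:
  (2·δa)² = 108;  (2·δb)² = 11.6
δP = √(120) = 10.9 mm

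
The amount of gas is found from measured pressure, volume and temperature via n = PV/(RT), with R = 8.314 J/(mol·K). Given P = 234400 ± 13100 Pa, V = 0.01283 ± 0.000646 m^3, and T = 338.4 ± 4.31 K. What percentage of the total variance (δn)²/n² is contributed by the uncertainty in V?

43.6%

(δn/n)² = (1·δP/P)² + (1·δV/V)² + (-1·δT/T)²
  P term: (1×0.0559)² = 0.00312
  V term: (1×0.0504)² = 0.00254
  T term: (-1×0.0127)² = 0.000162
Total = 0.00582. Share from V = 0.00254/0.00582 = 0.436.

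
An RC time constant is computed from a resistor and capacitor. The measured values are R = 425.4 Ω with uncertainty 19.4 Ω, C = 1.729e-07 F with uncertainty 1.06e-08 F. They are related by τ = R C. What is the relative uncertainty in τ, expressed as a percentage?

7.64%

Each factor contributes (exponent × relative error)² to (δτ/τ)²:
  (1·δR/R)² = (1×0.0456)² = 0.00208;  (1·δC/C)² = (1×0.0613)² = 0.00376
δτ/τ = √(0.00584) = 0.0764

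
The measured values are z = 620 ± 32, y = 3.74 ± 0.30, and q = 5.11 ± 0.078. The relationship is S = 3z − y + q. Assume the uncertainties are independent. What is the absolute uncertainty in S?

96.0

Sums and differences: (δS)² = Σ (cᵢ δxᵢ)².
  (3·δz)² = 9220;  (δy)² = 0.0900;  (δq)² = 0.00608
δS = √(9220) = 96.0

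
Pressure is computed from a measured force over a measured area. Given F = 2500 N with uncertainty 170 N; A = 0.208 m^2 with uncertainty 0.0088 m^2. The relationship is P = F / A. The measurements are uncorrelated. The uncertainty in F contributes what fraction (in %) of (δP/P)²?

(δP/P)² = (1·δF/F)² + (-1·δA/A)²
  F term: (1×0.0680)² = 0.00462
  A term: (-1×0.0423)² = 0.00179
Total = 0.00641. Share from F = 0.00462/0.00641 = 0.721.

72.1%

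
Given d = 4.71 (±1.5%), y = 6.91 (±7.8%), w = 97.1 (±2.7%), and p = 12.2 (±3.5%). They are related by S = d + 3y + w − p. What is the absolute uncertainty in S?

3.11

S is a linear combination, so absolute uncertainties add in quadrature:
  (δd)² = 0.00499;  (3·δy)² = 2.61;  (δw)² = 6.87;  (δp)² = 0.182
δS = √(9.68) = 3.11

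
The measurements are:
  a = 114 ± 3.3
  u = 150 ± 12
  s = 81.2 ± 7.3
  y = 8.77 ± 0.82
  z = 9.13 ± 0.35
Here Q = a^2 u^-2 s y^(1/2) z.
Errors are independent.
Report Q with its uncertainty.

Q is a product of powers, so relative uncertainties combine in quadrature:
  (2·δa/a)² = (2×0.0289)² = 0.00335;  (-2·δu/u)² = (-2×0.0800)² = 0.0256;  (1·δs/s)² = (1×0.0899)² = 0.00808;  (½·δy/y)² = (0.5×0.0935)² = 0.00219;  (1·δz/z)² = (1×0.0383)² = 0.00147
δQ/Q = √(0.0407) = 0.202
Q = 1270, so δQ = 0.202 × 1270 = 256.

1270 ± 256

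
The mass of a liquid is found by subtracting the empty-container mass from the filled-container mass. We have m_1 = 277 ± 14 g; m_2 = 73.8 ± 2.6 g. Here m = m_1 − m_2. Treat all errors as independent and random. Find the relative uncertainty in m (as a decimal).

Sums and differences: (δm)² = Σ (cᵢ δxᵢ)².
  (δm_1)² = 196;  (δm_2)² = 6.76
δm = √(203) = 14.2 g
m = 203 g, so δm/m = 14.2/203 = 0.0701.

0.0701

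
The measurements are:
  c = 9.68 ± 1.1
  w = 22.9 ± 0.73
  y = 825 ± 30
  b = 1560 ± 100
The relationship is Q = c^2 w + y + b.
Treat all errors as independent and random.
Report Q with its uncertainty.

4530 ± 503

Let p = c^2·w = 2150. δp/p = √((2·δc/c)² + (1·δw/w)²) = √(0.0517 + 0.00102) = 0.229, so δp = 492.
Q = p + y + b: δQ = √(δp² + δy² + δb²) = √(2.43e+05 + 900 + 10000) = 503
Q = 4530.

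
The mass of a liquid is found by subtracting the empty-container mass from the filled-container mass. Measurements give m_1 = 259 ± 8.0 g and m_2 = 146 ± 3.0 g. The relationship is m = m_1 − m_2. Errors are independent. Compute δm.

Absolute uncertainties add in quadrature for a linear combination:
  (δm_1)² = 64.0;  (δm_2)² = 9.00
δm = √(73.0) = 8.54 g

8.54 g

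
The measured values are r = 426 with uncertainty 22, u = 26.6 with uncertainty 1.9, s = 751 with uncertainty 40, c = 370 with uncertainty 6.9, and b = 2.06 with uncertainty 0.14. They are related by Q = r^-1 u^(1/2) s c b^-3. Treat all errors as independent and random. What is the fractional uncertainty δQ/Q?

0.221

For a monomial Q ∝ r^-1, u^(1/2), s, c, b^-3, fractional errors add in quadrature:
  (-1·δr/r)² = (-1×0.0516)² = 0.00267;  (½·δu/u)² = (0.5×0.0714)² = 0.00128;  (1·δs/s)² = (1×0.0533)² = 0.00284;  (1·δc/c)² = (1×0.0186)² = 0.000348;  (-3·δb/b)² = (-3×0.0680)² = 0.0416
δQ/Q = √(0.0487) = 0.221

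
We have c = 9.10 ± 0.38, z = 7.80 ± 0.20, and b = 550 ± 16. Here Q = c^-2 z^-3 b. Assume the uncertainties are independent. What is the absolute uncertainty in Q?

0.00164

Q is a product of powers, so relative uncertainties combine in quadrature:
  (-2·δc/c)² = (-2×0.0418)² = 0.00698;  (-3·δz/z)² = (-3×0.0256)² = 0.00592;  (1·δb/b)² = (1×0.0291)² = 0.000846
δQ/Q = √(0.0137) = 0.117
Q = 0.0140, so δQ = 0.117 × 0.0140 = 0.00164.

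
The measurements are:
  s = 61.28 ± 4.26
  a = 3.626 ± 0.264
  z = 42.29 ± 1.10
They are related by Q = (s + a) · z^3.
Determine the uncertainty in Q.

5.01e+05

Let u = s + a = 64.91. δu = √(δs² + δa²) = √(18.1 + 0.0697) = 4.27, so δu/u = 0.0658.
Q is then a monomial in u, z:
δQ/Q = √((δu/u)² + (3·δz/z)²) = √(0.00432 + 0.00609) = 0.102
Q = 4.909e+06, so δQ = 0.102 × 4.909e+06 = 5.01e+05.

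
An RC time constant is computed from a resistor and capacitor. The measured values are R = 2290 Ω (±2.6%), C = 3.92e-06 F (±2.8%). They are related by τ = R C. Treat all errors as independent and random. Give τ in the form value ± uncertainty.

0.00898 ± 0.000343 s

τ is a product of powers, so relative uncertainties combine in quadrature:
  (1·δR/R)² = (1×0.0260)² = 0.000676;  (1·δC/C)² = (1×0.0280)² = 0.000784
δτ/τ = √(0.00146) = 0.0382
τ = 0.00898 s, so δτ = 0.0382 × 0.00898 = 0.000343 s.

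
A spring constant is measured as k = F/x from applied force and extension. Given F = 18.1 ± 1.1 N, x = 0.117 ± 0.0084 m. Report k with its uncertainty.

155 ± 14.6 N/m

k is a product of powers, so relative uncertainties combine in quadrature:
  (1·δF/F)² = (1×0.0608)² = 0.00369;  (-1·δx/x)² = (-1×0.0718)² = 0.00515
δk/k = √(0.00885) = 0.0941
k = 155 N/m, so δk = 0.0941 × 155 = 14.6 N/m.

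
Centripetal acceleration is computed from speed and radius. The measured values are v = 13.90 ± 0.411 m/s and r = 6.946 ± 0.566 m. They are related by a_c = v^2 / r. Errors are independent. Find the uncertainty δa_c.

2.80 m/s^2

For a monomial a_c ∝ v^2, r^-1, fractional errors add in quadrature:
  (2·δv/v)² = (2×0.0296)² = 0.00350;  (-1·δr/r)² = (-1×0.0815)² = 0.00664
δa_c/a_c = √(0.0101) = 0.101
a_c = 27.82 m/s^2, so δa_c = 0.101 × 27.82 = 2.80 m/s^2.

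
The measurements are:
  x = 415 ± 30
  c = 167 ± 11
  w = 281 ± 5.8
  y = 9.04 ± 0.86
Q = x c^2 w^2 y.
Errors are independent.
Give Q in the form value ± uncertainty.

(8.26 ± 1.51) × 10^12

For a monomial Q ∝ x, c^2, w^2, y, fractional errors add in quadrature:
  (1·δx/x)² = (1×0.0723)² = 0.00523;  (2·δc/c)² = (2×0.0659)² = 0.0174;  (2·δw/w)² = (2×0.0206)² = 0.00170;  (1·δy/y)² = (1×0.0951)² = 0.00905
δQ/Q = √(0.0333) = 0.183
Q = 8.26e+12, so δQ = 0.183 × 8.26e+12 = 1.51e+12.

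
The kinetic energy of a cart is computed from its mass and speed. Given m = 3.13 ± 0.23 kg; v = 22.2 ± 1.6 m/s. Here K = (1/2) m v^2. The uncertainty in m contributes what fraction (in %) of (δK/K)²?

(δK/K)² = (1·δm/m)² + (2·δv/v)²
  m term: (1×0.0735)² = 0.00540
  v term: (2×0.0721)² = 0.0208
Total = 0.0262. Share from m = 0.00540/0.0262 = 0.206.

20.6%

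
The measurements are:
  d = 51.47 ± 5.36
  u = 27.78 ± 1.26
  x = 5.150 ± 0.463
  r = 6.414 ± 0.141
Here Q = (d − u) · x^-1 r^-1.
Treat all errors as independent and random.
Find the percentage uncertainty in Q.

Let w = d − u = 23.69. δw = √(δd² + δu²) = √(28.7 + 1.59) = 5.51, so δw/w = 0.232.
Q is then a monomial in w, x, r:
δQ/Q = √((δw/w)² + (-1·δx/x)² + (-1·δr/r)²) = √(0.0540 + 0.00808 + 0.000483) = 0.250

25.0%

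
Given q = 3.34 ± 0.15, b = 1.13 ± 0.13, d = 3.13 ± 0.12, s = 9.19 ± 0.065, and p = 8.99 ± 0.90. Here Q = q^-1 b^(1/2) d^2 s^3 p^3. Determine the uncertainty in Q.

5.61e+05

Q is a product of powers, so relative uncertainties combine in quadrature:
  (-1·δq/q)² = (-1×0.0449)² = 0.00202;  (½·δb/b)² = (0.5×0.115)² = 0.00331;  (2·δd/d)² = (2×0.0383)² = 0.00588;  (3·δs/s)² = (3×0.00707)² = 0.000450;  (3·δp/p)² = (3×0.100)² = 0.0902
δQ/Q = √(0.102) = 0.319
Q = 1.76e+06, so δQ = 0.319 × 1.76e+06 = 5.61e+05.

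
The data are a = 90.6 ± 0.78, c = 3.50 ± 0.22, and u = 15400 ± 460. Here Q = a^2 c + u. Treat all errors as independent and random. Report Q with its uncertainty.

Let p = a^2·c = 28700. δp/p = √((2·δa/a)² + (1·δc/c)²) = √(0.000296 + 0.00395) = 0.0652, so δp = 1870.
Q = p + u: δQ = √(δp² + δu²) = √(3.51e+06 + 2.12e+05) = 1930
Q = 44100.

44100 ± 1930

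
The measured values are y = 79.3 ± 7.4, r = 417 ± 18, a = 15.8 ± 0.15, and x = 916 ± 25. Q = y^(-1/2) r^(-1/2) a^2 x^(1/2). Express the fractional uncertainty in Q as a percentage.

For a monomial Q ∝ y^(-1/2), r^(-1/2), a^2, x^(1/2), fractional errors add in quadrature:
  (−½·δy/y)² = (-0.5×0.0933)² = 0.00218;  (−½·δr/r)² = (-0.5×0.0432)² = 0.000466;  (2·δa/a)² = (2×0.00949)² = 0.000361;  (½·δx/x)² = (0.5×0.0273)² = 0.000186
δQ/Q = √(0.00319) = 0.0565

5.65%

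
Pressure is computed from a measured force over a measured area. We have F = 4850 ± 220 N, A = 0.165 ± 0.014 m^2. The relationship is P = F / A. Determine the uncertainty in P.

2830 Pa

For a monomial P ∝ F, A^-1, fractional errors add in quadrature:
  (1·δF/F)² = (1×0.0454)² = 0.00206;  (-1·δA/A)² = (-1×0.0848)² = 0.00720
δP/P = √(0.00926) = 0.0962
P = 29400 Pa, so δP = 0.0962 × 29400 = 2830 Pa.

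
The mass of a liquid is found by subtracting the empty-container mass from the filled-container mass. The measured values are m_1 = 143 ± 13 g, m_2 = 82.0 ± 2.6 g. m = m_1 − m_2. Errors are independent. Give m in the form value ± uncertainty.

Absolute uncertainties add in quadrature for a linear combination:
  (δm_1)² = 169;  (δm_2)² = 6.76
δm = √(176) = 13.3 g
m = 61.0 g.

61.0 ± 13.3 g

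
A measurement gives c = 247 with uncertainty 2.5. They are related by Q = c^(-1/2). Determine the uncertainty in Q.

0.000322

Since Q is a product/quotient, work with relative uncertainties:
  (−½·δc/c)² = (-0.5×0.0101)² = 2.56e-05
δQ/Q = √(2.56e-05) = 0.00506
Q = 0.0636, so δQ = 0.00506 × 0.0636 = 0.000322.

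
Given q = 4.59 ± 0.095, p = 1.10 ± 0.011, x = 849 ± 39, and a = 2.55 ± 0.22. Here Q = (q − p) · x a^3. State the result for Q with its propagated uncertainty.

Let u = q − p = 3.49. δu = √(δq² + δp²) = √(0.00903 + 0.000121) = 0.0956, so δu/u = 0.0274.
Q is then a monomial in u, x, a:
δQ/Q = √((δu/u)² + (1·δx/x)² + (3·δa/a)²) = √(0.000751 + 0.00211 + 0.0670) = 0.264
Q = 49100, so δQ = 0.264 × 49100 = 13000.

49100 ± 13000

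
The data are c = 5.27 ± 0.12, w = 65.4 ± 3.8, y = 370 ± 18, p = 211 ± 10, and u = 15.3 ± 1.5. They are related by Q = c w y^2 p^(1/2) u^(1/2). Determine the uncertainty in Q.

3.43e+08

Relative error in a monomial: (δQ/Q)² = Σ (nᵢ · δxᵢ/xᵢ)².
  (1·δc/c)² = (1×0.0228)² = 0.000518;  (1·δw/w)² = (1×0.0581)² = 0.00338;  (2·δy/y)² = (2×0.0486)² = 0.00947;  (½·δp/p)² = (0.5×0.0474)² = 0.000562;  (½·δu/u)² = (0.5×0.0980)² = 0.00240
δQ/Q = √(0.0163) = 0.128
Q = 2.68e+09, so δQ = 0.128 × 2.68e+09 = 3.43e+08.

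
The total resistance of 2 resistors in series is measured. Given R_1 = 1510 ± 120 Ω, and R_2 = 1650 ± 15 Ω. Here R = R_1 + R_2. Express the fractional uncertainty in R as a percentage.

Absolute uncertainties add in quadrature for a linear combination:
  (δR_1)² = 14400;  (δR_2)² = 225
δR = √(14600) = 121 Ω
R = 3160 Ω, so δR/R = 121/3160 = 0.0383.

3.83%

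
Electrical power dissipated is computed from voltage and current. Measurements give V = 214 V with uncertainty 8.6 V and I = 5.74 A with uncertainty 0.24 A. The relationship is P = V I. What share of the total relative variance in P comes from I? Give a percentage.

(δP/P)² = (1·δV/V)² + (1·δI/I)²
  V term: (1×0.0402)² = 0.00161
  I term: (1×0.0418)² = 0.00175
Total = 0.00336. Share from I = 0.00175/0.00336 = 0.520.

52.0%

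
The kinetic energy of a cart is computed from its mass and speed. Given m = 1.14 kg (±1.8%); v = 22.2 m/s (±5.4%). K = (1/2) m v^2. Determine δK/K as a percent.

10.9%

K is a product of powers, so relative uncertainties combine in quadrature:
  (1·δm/m)² = (1×0.0180)² = 0.000324;  (2·δv/v)² = (2×0.0540)² = 0.0117
δK/K = √(0.0120) = 0.109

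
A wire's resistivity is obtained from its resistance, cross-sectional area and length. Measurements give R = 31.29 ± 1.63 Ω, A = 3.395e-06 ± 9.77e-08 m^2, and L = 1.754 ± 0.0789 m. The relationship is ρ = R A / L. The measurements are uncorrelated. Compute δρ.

For a monomial ρ ∝ R, A, L^-1, fractional errors add in quadrature:
  (1·δR/R)² = (1×0.0521)² = 0.00271;  (1·δA/A)² = (1×0.0288)² = 0.000828;  (-1·δL/L)² = (-1×0.0450)² = 0.00202
δρ/ρ = √(0.00557) = 0.0746
ρ = 6.056e-05 Ω·m, so δρ = 0.0746 × 6.056e-05 = 4.52e-06 Ω·m.

4.52e-06 Ω·m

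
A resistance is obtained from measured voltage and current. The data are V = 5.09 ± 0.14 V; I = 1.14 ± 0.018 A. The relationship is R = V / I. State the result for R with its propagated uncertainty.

4.46 ± 0.142 Ω

Since R is a product/quotient, work with relative uncertainties:
  (1·δV/V)² = (1×0.0275)² = 0.000757;  (-1·δI/I)² = (-1×0.0158)² = 0.000249
δR/R = √(0.00101) = 0.0317
R = 4.46 Ω, so δR = 0.0317 × 4.46 = 0.142 Ω.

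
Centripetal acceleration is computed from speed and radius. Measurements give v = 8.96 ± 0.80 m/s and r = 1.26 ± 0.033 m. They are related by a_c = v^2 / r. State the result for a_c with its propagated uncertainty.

63.7 ± 11.5 m/s^2

Each factor contributes (exponent × relative error)² to (δa_c/a_c)²:
  (2·δv/v)² = (2×0.0893)² = 0.0319;  (-1·δr/r)² = (-1×0.0262)² = 0.000686
δa_c/a_c = √(0.0326) = 0.180
a_c = 63.7 m/s^2, so δa_c = 0.180 × 63.7 = 11.5 m/s^2.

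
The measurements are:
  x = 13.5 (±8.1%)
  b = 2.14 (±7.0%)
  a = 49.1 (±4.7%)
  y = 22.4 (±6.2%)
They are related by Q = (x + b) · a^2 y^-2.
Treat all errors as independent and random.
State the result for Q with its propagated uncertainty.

75.1 ± 12.8

Let u = x + b = 15.6. δu = √(δx² + δb²) = √(1.20 + 0.0224) = 1.10, so δu/u = 0.0706.
Q is then a monomial in u, a, y:
δQ/Q = √((δu/u)² + (2·δa/a)² + (-2·δy/y)²) = √(0.00498 + 0.00884 + 0.0154) = 0.171
Q = 75.1, so δQ = 0.171 × 75.1 = 12.8.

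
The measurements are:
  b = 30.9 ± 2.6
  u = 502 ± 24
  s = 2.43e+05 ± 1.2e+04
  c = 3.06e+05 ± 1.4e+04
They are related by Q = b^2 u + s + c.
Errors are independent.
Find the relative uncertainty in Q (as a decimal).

0.0835

Let p = b^2·u = 4.79e+05. δp/p = √((2·δb/b)² + (1·δu/u)²) = √(0.0283 + 0.00229) = 0.175, so δp = 83900.
Q = p + s + c: δQ = √(δp² + δs² + δc²) = √(7.03e+09 + 1.44e+08 + 1.96e+08) = 85900
Q = 1.03e+06, so δQ/Q = 85900/1.03e+06 = 0.0835.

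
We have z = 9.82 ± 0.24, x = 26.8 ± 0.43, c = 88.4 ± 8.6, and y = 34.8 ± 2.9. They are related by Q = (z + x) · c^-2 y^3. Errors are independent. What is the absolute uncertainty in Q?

62.6

Let u = z + x = 36.6. δu = √(δz² + δx²) = √(0.0576 + 0.185) = 0.492, so δu/u = 0.0134.
Q is then a monomial in u, c, y:
δQ/Q = √((δu/u)² + (-2·δc/c)² + (3·δy/y)²) = √(0.000181 + 0.0379 + 0.0625) = 0.317
Q = 197, so δQ = 0.317 × 197 = 62.6.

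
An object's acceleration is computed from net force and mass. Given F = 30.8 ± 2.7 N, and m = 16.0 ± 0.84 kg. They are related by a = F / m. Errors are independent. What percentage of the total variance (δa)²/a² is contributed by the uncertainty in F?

73.6%

(δa/a)² = (1·δF/F)² + (-1·δm/m)²
  F term: (1×0.0877)² = 0.00768
  m term: (-1×0.0525)² = 0.00276
Total = 0.0104. Share from F = 0.00768/0.0104 = 0.736.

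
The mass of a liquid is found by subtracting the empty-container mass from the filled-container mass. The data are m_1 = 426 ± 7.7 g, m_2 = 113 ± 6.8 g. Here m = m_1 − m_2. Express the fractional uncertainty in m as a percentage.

3.28%

For a sum/difference, combine absolute errors in quadrature:
  (δm_1)² = 59.3;  (δm_2)² = 46.2
δm = √(106) = 10.3 g
m = 313 g, so δm/m = 10.3/313 = 0.0328.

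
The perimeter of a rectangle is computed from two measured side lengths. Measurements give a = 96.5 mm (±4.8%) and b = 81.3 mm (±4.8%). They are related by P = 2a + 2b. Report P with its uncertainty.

356 ± 12.1 mm

P is a linear combination, so absolute uncertainties add in quadrature:
  (2·δa)² = 85.8;  (2·δb)² = 60.9
δP = √(147) = 12.1 mm
P = 356 mm.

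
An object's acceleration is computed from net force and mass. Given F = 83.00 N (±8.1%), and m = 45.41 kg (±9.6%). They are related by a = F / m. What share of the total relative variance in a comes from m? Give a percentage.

58.4%

(δa/a)² = (1·δF/F)² + (-1·δm/m)²
  F term: (1×0.0810)² = 0.00656
  m term: (-1×0.0960)² = 0.00922
Total = 0.0158. Share from m = 0.00922/0.0158 = 0.584.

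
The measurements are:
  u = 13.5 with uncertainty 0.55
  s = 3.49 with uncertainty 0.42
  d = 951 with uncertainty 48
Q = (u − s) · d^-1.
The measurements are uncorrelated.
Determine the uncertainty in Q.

0.000901

Let w = u − s = 10.0. δw = √(δu² + δs²) = √(0.303 + 0.176) = 0.692, so δw/w = 0.0691.
Q is then a monomial in w, d:
δQ/Q = √((δw/w)² + (-1·δd/d)²) = √(0.00478 + 0.00255) = 0.0856
Q = 0.0105, so δQ = 0.0856 × 0.0105 = 0.000901.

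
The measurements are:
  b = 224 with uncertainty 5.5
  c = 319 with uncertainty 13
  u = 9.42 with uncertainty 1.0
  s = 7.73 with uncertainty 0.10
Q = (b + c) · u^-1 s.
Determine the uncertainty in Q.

49.0

Let w = b + c = 543. δw = √(δb² + δc²) = √(30.2 + 169) = 14.1, so δw/w = 0.0260.
Q is then a monomial in w, u, s:
δQ/Q = √((δw/w)² + (-1·δu/u)² + (1·δs/s)²) = √(0.000676 + 0.0113 + 0.000167) = 0.110
Q = 446, so δQ = 0.110 × 446 = 49.0.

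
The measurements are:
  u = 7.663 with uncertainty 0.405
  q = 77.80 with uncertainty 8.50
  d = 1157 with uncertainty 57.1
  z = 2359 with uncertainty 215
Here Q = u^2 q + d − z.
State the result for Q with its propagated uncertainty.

3367 ± 729

Let p = u^2·q = 4569. δp/p = √((2·δu/u)² + (1·δq/q)²) = √(0.0112 + 0.0119) = 0.152, so δp = 695.
Q = p + d − z: δQ = √(δp² + δd² + δz²) = √(4.82e+05 + 3260 + 46200) = 729
Q = 3367.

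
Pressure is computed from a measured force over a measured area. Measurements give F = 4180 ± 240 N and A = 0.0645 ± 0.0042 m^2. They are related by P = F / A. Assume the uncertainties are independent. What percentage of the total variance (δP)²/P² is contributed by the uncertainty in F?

43.7%

(δP/P)² = (1·δF/F)² + (-1·δA/A)²
  F term: (1×0.0574)² = 0.00330
  A term: (-1×0.0651)² = 0.00424
Total = 0.00754. Share from F = 0.00330/0.00754 = 0.437.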